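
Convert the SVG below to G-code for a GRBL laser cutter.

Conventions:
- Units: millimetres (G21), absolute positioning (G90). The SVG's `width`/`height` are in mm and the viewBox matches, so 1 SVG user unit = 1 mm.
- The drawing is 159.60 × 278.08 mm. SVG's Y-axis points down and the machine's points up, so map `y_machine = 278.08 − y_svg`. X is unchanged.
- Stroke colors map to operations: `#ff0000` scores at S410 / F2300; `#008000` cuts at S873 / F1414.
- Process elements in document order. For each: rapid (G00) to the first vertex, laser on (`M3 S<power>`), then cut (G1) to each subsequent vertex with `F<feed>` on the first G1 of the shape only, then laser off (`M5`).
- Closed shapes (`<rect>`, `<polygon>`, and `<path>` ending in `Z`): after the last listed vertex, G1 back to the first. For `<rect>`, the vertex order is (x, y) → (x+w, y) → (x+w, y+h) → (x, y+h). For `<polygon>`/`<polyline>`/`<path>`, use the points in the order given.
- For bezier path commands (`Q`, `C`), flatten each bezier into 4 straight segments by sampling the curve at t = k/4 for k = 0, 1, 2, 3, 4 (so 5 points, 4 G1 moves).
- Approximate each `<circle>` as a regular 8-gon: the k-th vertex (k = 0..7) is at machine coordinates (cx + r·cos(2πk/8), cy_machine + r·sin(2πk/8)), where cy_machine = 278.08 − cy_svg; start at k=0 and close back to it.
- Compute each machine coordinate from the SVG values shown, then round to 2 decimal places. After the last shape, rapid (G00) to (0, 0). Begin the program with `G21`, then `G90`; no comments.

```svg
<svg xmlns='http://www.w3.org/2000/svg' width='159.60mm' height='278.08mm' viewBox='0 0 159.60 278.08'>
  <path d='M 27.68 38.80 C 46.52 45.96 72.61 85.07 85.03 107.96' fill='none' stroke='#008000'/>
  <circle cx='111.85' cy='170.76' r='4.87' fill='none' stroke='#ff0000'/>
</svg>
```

G21
G90
G00 X27.68 Y239.28
M3 S873
G1 X42.84 Y228.67 F1414
G1 X58.76 Y210.60
G1 X73.48 Y189.58
G1 X85.03 Y170.12
M5
G00 X116.72 Y107.32
M3 S410
G1 X115.29 Y110.76 F2300
G1 X111.85 Y112.19
G1 X108.41 Y110.76
G1 X106.98 Y107.32
G1 X108.41 Y103.88
G1 X111.85 Y102.45
G1 X115.29 Y103.88
G1 X116.72 Y107.32
M5
G00 X0.00 Y0.00

1 u = 1 mm; y_m = 278.08 − y.

[1] `<path>` cubic bezier, #008000→cut S873 F1414: (27.68,239.28) → (42.84,228.67) → (58.76,210.60) → (73.48,189.58) → (85.03,170.12)

[2] `<circle>` circle, #ff0000→score S410 F2300: (116.72,107.32) → (115.29,110.76) → (111.85,112.19) → (108.41,110.76) → (106.98,107.32) → (108.41,103.88) → (111.85,102.45) → (115.29,103.88) → (116.72,107.32) (closed)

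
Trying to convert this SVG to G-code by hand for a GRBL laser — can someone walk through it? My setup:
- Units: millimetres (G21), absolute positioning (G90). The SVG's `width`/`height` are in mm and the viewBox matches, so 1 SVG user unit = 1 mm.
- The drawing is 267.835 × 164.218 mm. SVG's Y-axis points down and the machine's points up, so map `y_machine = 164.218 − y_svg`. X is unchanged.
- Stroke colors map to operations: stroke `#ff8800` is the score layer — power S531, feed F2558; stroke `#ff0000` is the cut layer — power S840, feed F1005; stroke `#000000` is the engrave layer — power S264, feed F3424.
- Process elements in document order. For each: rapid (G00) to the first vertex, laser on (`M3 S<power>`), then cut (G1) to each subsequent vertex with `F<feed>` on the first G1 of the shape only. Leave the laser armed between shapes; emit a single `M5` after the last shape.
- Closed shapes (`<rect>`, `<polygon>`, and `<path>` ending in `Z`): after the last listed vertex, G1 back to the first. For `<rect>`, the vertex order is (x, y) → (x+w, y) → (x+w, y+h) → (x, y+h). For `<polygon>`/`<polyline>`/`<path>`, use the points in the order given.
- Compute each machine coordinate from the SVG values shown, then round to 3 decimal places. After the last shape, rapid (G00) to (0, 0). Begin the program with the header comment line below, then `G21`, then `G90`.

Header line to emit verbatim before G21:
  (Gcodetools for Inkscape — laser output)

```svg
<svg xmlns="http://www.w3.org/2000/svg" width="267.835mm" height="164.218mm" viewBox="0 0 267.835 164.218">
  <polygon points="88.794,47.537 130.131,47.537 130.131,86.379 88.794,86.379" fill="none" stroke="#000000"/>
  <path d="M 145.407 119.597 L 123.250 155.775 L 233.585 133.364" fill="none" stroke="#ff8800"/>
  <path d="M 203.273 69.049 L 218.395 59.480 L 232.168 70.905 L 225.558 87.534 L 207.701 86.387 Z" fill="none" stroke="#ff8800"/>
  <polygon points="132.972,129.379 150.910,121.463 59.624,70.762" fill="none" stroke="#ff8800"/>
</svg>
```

(Gcodetools for Inkscape — laser output)
G21
G90
G00 X88.794 Y116.681
M3 S264
G1 X130.131 Y116.681 F3424
G1 X130.131 Y77.839
G1 X88.794 Y77.839
G1 X88.794 Y116.681
G00 X145.407 Y44.621
M3 S531
G1 X123.250 Y8.443 F2558
G1 X233.585 Y30.854
G00 X203.273 Y95.169
M3 S531
G1 X218.395 Y104.738 F2558
G1 X232.168 Y93.313
G1 X225.558 Y76.684
G1 X207.701 Y77.831
G1 X203.273 Y95.169
G00 X132.972 Y34.839
M3 S531
G1 X150.910 Y42.755 F2558
G1 X59.624 Y93.456
G1 X132.972 Y34.839
M5
G00 X0.000 Y0.000

Since the viewBox matches the mm dimensions, user units are millimetres directly. The only transform is the Y-flip y_m = 164.218 − y_svg.

Shape 1 is a rectangle drawn with `<polygon>`. Its stroke #000000 means engrave at S264, F3424. After flipping Y the toolpath is (88.794,116.681) → (130.131,116.681) → (130.131,77.839) → (88.794,77.839) → (88.794,116.681), returning to the start.

Shape 2 is a open polyline drawn with `<path>`. Its stroke #ff8800 means score at S531, F2558. After flipping Y the toolpath is (145.407,44.621) → (123.250,8.443) → (233.585,30.854).

Shape 3 is a regular polygon drawn with `<path>`. Its stroke #ff8800 means score at S531, F2558. After flipping Y the toolpath is (203.273,95.169) → (218.395,104.738) → (232.168,93.313) → (225.558,76.684) → (207.701,77.831) → (203.273,95.169), returning to the start.

Shape 4 is a closed polygon drawn with `<polygon>`. Its stroke #ff8800 means score at S531, F2558. After flipping Y the toolpath is (132.972,34.839) → (150.910,42.755) → (59.624,93.456) → (132.972,34.839), returning to the start.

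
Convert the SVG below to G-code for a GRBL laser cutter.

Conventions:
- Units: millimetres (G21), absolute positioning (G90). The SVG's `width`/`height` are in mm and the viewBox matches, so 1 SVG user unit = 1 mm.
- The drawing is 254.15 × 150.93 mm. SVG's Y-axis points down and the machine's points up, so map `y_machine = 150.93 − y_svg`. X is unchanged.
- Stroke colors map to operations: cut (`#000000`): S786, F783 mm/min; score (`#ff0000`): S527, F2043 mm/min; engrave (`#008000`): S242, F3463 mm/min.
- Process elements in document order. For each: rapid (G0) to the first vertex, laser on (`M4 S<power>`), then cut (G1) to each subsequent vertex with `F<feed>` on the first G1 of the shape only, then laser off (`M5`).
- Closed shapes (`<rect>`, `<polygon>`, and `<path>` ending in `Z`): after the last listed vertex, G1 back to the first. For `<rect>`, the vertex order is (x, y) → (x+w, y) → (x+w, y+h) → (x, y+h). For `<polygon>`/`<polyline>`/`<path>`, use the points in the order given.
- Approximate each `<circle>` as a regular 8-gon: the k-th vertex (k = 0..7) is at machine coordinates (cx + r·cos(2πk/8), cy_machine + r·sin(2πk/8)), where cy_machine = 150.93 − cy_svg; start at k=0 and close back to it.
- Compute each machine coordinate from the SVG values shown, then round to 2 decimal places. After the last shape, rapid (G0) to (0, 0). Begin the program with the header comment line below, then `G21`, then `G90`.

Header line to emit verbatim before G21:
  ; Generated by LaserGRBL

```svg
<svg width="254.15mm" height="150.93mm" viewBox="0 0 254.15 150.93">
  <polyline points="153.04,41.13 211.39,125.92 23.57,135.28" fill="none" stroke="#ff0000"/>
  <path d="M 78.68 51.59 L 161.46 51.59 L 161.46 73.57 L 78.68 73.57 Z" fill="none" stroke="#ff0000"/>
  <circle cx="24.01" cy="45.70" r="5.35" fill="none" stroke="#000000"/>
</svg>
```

; Generated by LaserGRBL
G21
G90
G0 X153.04 Y109.80
M4 S527
G1 X211.39 Y25.01 F2043
G1 X23.57 Y15.65
M5
G0 X78.68 Y99.34
M4 S527
G1 X161.46 Y99.34 F2043
G1 X161.46 Y77.36
G1 X78.68 Y77.36
G1 X78.68 Y99.34
M5
G0 X29.36 Y105.23
M4 S786
G1 X27.79 Y109.01 F783
G1 X24.01 Y110.58
G1 X20.23 Y109.01
G1 X18.66 Y105.23
G1 X20.23 Y101.45
G1 X24.01 Y99.88
G1 X27.79 Y101.45
G1 X29.36 Y105.23
M5
G0 X0.00 Y0.00

viewBox `0 0 254.15 150.93` with mm width/height → 1 unit = 1 mm. Flip: y_m = 150.93 − y_svg.

**Shape 1** — `<polyline>` open polyline, stroke `#ff0000` → score (S527, F2043). Machine vertices: (153.04,109.80) → (211.39,25.01) → (23.57,15.65). Open path.

**Shape 2** — `<path>` rectangle, stroke `#ff0000` → score (S527, F2043). Machine vertices: (78.68,99.34) → (161.46,99.34) → (161.46,77.36) → (78.68,77.36) → (78.68,99.34). Closed: final G1 returns to the first vertex.

**Shape 3** — `<circle>` circle, stroke `#000000` → cut (S786, F783). Machine vertices: (29.36,105.23) → (27.79,109.01) → (24.01,110.58) → (20.23,109.01) → (18.66,105.23) → (20.23,101.45) → (24.01,99.88) → (27.79,101.45) → (29.36,105.23). Closed: final G1 returns to the first vertex.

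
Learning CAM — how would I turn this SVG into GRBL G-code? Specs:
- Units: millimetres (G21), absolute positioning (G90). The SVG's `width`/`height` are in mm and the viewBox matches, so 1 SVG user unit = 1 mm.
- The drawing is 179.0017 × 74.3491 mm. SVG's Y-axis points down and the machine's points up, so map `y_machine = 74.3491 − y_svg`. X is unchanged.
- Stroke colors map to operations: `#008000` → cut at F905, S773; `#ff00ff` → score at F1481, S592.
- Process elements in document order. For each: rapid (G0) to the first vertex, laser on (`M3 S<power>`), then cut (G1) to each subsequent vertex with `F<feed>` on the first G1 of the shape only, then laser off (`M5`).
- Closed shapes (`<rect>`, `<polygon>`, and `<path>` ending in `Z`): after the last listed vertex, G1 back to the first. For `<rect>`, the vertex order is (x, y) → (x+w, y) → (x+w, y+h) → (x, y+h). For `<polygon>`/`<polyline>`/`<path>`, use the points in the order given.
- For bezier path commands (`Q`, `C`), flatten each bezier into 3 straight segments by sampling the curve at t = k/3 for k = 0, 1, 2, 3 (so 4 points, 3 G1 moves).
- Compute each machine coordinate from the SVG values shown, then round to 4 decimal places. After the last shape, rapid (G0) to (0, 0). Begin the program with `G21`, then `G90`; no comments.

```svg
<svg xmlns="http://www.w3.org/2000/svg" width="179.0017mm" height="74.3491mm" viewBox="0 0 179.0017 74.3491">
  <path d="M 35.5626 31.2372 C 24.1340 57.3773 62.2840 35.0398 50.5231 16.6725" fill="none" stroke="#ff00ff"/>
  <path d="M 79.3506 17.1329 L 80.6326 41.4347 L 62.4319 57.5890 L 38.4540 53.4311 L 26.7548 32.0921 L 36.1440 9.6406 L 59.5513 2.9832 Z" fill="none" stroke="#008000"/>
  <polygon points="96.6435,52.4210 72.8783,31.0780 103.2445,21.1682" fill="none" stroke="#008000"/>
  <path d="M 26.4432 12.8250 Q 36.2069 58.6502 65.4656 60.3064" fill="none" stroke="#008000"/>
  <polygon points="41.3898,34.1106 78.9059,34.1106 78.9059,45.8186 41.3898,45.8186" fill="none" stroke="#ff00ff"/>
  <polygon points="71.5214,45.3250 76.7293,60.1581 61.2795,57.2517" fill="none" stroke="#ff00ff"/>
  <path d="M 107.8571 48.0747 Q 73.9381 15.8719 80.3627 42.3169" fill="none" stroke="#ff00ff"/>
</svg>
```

viewBox `0 0 179.0017 74.3491` with mm width/height → 1 unit = 1 mm. Flip: y_m = 74.3491 − y_svg.

**Shape 1** — `<path>` cubic bezier, stroke `#ff00ff` → score (S592, F1481). Control points (SVG): P0=(35.5626,31.2372), P1=(24.1340,57.3773), P2=(62.2840,35.0398), P3=(50.5231,16.6725); sampled at t=k/3. Machine vertices: (35.5626,43.1119) → (36.9754,31.1885) → (49.3318,39.9284) → (50.5231,57.6766). Open path.

**Shape 2** — `<path>` regular polygon, stroke `#008000` → cut (S773, F905). Machine vertices: (79.3506,57.2162) → (80.6326,32.9144) → (62.4319,16.7601) → (38.4540,20.9180) → (26.7548,42.2570) → (36.1440,64.7085) → (59.5513,71.3659) → (79.3506,57.2162). Closed: final G1 returns to the first vertex.

**Shape 3** — `<polygon>` regular polygon, stroke `#008000` → cut (S773, F905). Machine vertices: (96.6435,21.9281) → (72.8783,43.2711) → (103.2445,53.1809) → (96.6435,21.9281). Closed: final G1 returns to the first vertex.

**Shape 4** — `<path>` quadratic bezier, stroke `#008000` → cut (S773, F905). Control points (SVG): P0=(26.4432,12.8250), P1=(36.2069,58.6502), P2=(65.4656,60.3064); sampled at t=k/3. Machine vertices: (26.4432,61.5241) → (35.1184,35.8816) → (48.1259,20.0545) → (65.4656,14.0427). Open path.

**Shape 5** — `<polygon>` rectangle, stroke `#ff00ff` → score (S592, F1481). Machine vertices: (41.3898,40.2385) → (78.9059,40.2385) → (78.9059,28.5305) → (41.3898,28.5305) → (41.3898,40.2385). Closed: final G1 returns to the first vertex.

**Shape 6** — `<polygon>` regular polygon, stroke `#ff00ff` → score (S592, F1481). Machine vertices: (71.5214,29.0241) → (76.7293,14.1910) → (61.2795,17.0974) → (71.5214,29.0241). Closed: final G1 returns to the first vertex.

**Shape 7** — `<path>` quadratic bezier, stroke `#ff00ff` → score (S592, F1481). Control points (SVG): P0=(107.8571,48.0747), P1=(73.9381,15.8719), P2=(80.3627,42.3169); sampled at t=k/3. Machine vertices: (107.8571,26.2744) → (89.7271,41.2265) → (80.5623,43.1458) → (80.3627,32.0322). Open path.

G21
G90
G0 X35.5626 Y43.1119
M3 S592
G1 X36.9754 Y31.1885 F1481
G1 X49.3318 Y39.9284
G1 X50.5231 Y57.6766
M5
G0 X79.3506 Y57.2162
M3 S773
G1 X80.6326 Y32.9144 F905
G1 X62.4319 Y16.7601
G1 X38.4540 Y20.9180
G1 X26.7548 Y42.2570
G1 X36.1440 Y64.7085
G1 X59.5513 Y71.3659
G1 X79.3506 Y57.2162
M5
G0 X96.6435 Y21.9281
M3 S773
G1 X72.8783 Y43.2711 F905
G1 X103.2445 Y53.1809
G1 X96.6435 Y21.9281
M5
G0 X26.4432 Y61.5241
M3 S773
G1 X35.1184 Y35.8816 F905
G1 X48.1259 Y20.0545
G1 X65.4656 Y14.0427
M5
G0 X41.3898 Y40.2385
M3 S592
G1 X78.9059 Y40.2385 F1481
G1 X78.9059 Y28.5305
G1 X41.3898 Y28.5305
G1 X41.3898 Y40.2385
M5
G0 X71.5214 Y29.0241
M3 S592
G1 X76.7293 Y14.1910 F1481
G1 X61.2795 Y17.0974
G1 X71.5214 Y29.0241
M5
G0 X107.8571 Y26.2744
M3 S592
G1 X89.7271 Y41.2265 F1481
G1 X80.5623 Y43.1458
G1 X80.3627 Y32.0322
M5
G0 X0.0000 Y0.0000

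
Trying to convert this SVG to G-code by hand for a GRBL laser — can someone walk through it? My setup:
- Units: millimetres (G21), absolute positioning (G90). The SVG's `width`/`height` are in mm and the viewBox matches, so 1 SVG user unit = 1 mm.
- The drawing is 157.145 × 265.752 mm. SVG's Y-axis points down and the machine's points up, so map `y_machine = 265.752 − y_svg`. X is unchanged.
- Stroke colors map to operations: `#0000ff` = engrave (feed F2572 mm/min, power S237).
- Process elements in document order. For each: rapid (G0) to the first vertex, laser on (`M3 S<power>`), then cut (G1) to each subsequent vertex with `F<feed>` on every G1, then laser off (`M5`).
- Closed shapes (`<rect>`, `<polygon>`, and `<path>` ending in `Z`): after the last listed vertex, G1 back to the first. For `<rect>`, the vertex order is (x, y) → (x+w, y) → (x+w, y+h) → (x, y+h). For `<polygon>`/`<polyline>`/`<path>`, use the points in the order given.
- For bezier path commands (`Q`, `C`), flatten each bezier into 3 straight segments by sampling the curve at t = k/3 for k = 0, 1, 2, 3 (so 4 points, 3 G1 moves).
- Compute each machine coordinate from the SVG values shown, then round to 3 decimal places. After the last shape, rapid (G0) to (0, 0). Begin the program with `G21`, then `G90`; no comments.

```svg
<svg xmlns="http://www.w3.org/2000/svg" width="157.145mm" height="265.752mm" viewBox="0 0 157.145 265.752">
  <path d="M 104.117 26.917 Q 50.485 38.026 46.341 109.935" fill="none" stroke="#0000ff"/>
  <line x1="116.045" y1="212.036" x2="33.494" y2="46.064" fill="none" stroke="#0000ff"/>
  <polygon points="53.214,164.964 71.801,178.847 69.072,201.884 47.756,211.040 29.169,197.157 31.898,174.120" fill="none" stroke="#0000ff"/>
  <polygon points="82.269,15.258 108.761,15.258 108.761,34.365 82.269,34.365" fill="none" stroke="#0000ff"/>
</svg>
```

Since the viewBox matches the mm dimensions, user units are millimetres directly. The only transform is the Y-flip y_m = 265.752 − y_svg.

Shape 1 is a quadratic bezier drawn with `<path>`. Its stroke #0000ff means engrave at S237, F2572. After flipping Y the toolpath is (104.117,238.835) → (73.861,224.673) → (54.602,197.001) → (46.341,155.817).

Shape 2 is a line segment drawn with `<line>`. Its stroke #0000ff means engrave at S237, F2572. After flipping Y the toolpath is (116.045,53.716) → (33.494,219.688).

Shape 3 is a regular polygon drawn with `<polygon>`. Its stroke #0000ff means engrave at S237, F2572. After flipping Y the toolpath is (53.214,100.788) → (71.801,86.905) → (69.072,63.868) → (47.756,54.712) → (29.169,68.595) → (31.898,91.632) → (53.214,100.788), returning to the start.

Shape 4 is a rectangle drawn with `<polygon>`. Its stroke #0000ff means engrave at S237, F2572. After flipping Y the toolpath is (82.269,250.494) → (108.761,250.494) → (108.761,231.387) → (82.269,231.387) → (82.269,250.494), returning to the start.

G21
G90
G0 X104.117 Y238.835
M3 S237
G1 X73.861 Y224.673 F2572
G1 X54.602 Y197.001 F2572
G1 X46.341 Y155.817 F2572
M5
G0 X116.045 Y53.716
M3 S237
G1 X33.494 Y219.688 F2572
M5
G0 X53.214 Y100.788
M3 S237
G1 X71.801 Y86.905 F2572
G1 X69.072 Y63.868 F2572
G1 X47.756 Y54.712 F2572
G1 X29.169 Y68.595 F2572
G1 X31.898 Y91.632 F2572
G1 X53.214 Y100.788 F2572
M5
G0 X82.269 Y250.494
M3 S237
G1 X108.761 Y250.494 F2572
G1 X108.761 Y231.387 F2572
G1 X82.269 Y231.387 F2572
G1 X82.269 Y250.494 F2572
M5
G0 X0.000 Y0.000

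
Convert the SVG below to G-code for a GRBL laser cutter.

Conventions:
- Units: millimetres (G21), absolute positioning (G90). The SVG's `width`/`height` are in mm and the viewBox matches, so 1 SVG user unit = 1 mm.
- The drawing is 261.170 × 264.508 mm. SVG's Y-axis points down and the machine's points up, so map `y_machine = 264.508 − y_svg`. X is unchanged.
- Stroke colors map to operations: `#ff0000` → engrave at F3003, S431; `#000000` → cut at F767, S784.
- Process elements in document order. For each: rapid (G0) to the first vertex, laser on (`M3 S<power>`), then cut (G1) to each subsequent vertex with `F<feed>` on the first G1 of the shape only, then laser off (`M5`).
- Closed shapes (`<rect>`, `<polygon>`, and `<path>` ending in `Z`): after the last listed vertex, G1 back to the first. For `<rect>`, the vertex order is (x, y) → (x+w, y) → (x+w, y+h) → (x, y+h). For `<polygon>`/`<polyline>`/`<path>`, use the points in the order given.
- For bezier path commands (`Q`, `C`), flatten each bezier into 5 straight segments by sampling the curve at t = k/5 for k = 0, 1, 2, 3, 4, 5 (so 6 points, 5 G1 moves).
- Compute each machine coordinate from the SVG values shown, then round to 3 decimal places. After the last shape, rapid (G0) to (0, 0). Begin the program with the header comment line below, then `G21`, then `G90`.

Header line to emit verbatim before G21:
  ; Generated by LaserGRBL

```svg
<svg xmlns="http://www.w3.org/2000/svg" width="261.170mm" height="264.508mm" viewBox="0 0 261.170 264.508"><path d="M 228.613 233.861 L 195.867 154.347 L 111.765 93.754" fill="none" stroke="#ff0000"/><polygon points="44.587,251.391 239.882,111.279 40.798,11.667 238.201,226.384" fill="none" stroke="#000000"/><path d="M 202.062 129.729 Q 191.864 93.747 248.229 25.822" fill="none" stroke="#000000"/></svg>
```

; Generated by LaserGRBL
G21
G90
G0 X228.613 Y30.647
M3 S431
G1 X195.867 Y110.161 F3003
G1 X111.765 Y170.754
M5
G0 X44.587 Y13.117
M3 S784
G1 X239.882 Y153.229 F767
G1 X40.798 Y252.841
G1 X238.201 Y38.124
G1 X44.587 Y13.117
M5
G0 X202.062 Y134.779
M3 S784
G1 X200.645 Y150.450 F767
G1 X204.554 Y168.675
G1 X213.787 Y189.457
G1 X228.346 Y212.794
G1 X248.229 Y238.686
M5
G0 X0.000 Y0.000

1 u = 1 mm; y_m = 264.508 − y.

[1] `<path>` open polyline, #ff0000→engrave S431 F3003: (228.613,30.647) → (195.867,110.161) → (111.765,170.754)

[2] `<polygon>` closed polygon, #000000→cut S784 F767: (44.587,13.117) → (239.882,153.229) → (40.798,252.841) → (238.201,38.124) → (44.587,13.117) (closed)

[3] `<path>` quadratic bezier, #000000→cut S784 F767: (202.062,134.779) → (200.645,150.450) → (204.554,168.675) → (213.787,189.457) → (228.346,212.794) → (248.229,238.686)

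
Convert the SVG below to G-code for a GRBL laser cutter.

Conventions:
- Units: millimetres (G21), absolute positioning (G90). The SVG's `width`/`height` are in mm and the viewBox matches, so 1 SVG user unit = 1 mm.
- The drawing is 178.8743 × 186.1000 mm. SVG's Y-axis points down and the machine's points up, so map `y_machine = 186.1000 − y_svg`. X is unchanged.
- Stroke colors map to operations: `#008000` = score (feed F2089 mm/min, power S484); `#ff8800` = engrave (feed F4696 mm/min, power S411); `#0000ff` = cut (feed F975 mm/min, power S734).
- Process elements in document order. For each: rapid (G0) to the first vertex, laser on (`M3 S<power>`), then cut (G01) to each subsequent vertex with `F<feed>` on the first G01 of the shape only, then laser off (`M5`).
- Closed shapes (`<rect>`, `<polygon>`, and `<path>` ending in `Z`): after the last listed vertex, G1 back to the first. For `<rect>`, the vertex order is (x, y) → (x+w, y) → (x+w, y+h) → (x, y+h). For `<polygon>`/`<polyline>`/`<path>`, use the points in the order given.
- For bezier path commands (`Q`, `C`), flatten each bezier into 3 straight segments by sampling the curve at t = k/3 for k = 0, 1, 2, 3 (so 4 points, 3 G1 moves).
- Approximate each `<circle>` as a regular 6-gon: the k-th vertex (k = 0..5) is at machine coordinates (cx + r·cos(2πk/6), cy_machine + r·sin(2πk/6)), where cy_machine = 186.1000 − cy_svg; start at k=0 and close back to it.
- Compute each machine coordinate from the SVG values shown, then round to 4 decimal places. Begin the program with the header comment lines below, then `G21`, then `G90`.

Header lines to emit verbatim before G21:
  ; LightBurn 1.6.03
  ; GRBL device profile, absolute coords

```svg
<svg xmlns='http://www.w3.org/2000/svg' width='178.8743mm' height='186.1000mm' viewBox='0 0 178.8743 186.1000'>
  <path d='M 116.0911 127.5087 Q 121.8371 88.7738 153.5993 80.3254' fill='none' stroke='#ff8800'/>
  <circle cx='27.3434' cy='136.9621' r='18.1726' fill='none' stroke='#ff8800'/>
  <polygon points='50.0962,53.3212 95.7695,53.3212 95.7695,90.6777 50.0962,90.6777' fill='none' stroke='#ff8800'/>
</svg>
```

; LightBurn 1.6.03
; GRBL device profile, absolute coords
G21
G90
G0 X116.0911 Y58.5913
M3 S411
G01 X122.8125 Y81.0494 F4696
G01 X135.3152 Y96.7772
G01 X153.5993 Y105.7746
M5
G0 X45.5160 Y49.1379
M3 S411
G01 X36.4297 Y64.8758 F4696
G01 X18.2571 Y64.8758
G01 X9.1708 Y49.1379
G01 X18.2571 Y33.4000
G01 X36.4297 Y33.4000
G01 X45.5160 Y49.1379
M5
G0 X50.0962 Y132.7788
M3 S411
G01 X95.7695 Y132.7788 F4696
G01 X95.7695 Y95.4223
G01 X50.0962 Y95.4223
G01 X50.0962 Y132.7788
M5

1 u = 1 mm; y_m = 186.1000 − y.

[1] `<path>` quadratic bezier, #ff8800→engrave S411 F4696: (116.0911,58.5913) → (122.8125,81.0494) → (135.3152,96.7772) → (153.5993,105.7746)

[2] `<circle>` circle, #ff8800→engrave S411 F4696: (45.5160,49.1379) → (36.4297,64.8758) → (18.2571,64.8758) → (9.1708,49.1379) → (18.2571,33.4000) → (36.4297,33.4000) → (45.5160,49.1379) (closed)

[3] `<polygon>` rectangle, #ff8800→engrave S411 F4696: (50.0962,132.7788) → (95.7695,132.7788) → (95.7695,95.4223) → (50.0962,95.4223) → (50.0962,132.7788) (closed)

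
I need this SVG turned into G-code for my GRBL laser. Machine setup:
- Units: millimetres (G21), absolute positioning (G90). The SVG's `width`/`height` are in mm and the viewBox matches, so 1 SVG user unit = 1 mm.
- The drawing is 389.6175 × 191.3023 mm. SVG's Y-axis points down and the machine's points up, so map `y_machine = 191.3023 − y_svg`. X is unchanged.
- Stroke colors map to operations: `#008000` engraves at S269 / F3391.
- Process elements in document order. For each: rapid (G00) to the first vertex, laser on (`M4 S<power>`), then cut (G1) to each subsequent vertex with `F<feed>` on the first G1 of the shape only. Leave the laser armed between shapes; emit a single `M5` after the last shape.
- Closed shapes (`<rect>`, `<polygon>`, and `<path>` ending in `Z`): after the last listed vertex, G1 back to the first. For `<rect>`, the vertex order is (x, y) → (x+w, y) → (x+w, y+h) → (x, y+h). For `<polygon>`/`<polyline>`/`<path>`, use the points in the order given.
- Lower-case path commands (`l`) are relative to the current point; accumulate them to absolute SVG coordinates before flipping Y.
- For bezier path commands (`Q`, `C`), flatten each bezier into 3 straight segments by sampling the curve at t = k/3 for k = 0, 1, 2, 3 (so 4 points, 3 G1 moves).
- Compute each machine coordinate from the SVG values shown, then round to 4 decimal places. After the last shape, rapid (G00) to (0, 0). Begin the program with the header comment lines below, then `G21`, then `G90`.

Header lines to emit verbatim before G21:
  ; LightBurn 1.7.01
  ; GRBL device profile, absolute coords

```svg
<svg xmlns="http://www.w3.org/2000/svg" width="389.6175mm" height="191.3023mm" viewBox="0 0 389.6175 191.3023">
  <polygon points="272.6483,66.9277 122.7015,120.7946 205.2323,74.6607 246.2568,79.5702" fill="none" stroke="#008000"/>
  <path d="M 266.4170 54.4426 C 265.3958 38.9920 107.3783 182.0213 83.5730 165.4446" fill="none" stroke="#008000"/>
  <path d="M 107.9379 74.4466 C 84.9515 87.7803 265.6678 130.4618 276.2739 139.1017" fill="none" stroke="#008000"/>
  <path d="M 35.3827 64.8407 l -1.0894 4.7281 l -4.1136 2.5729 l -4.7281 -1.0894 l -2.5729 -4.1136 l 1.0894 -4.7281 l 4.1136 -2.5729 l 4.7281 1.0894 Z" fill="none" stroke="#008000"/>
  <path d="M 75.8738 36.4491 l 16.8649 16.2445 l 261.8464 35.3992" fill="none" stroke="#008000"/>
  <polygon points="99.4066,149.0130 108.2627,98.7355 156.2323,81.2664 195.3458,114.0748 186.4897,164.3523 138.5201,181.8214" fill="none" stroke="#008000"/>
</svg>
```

viewBox `0 0 389.6175 191.3023` with mm width/height → 1 unit = 1 mm. Flip: y_m = 191.3023 − y_svg.

**Shape 1** — `<polygon>` closed polygon, stroke `#008000` → engrave (S269, F3391). Machine vertices: (272.6483,124.3746) → (122.7015,70.5077) → (205.2323,116.6416) → (246.2568,111.7321) → (272.6483,124.3746). Closed: final G1 returns to the first vertex.

**Shape 2** — `<path>` cubic bezier, stroke `#008000` → engrave (S269, F3391). Control points (SVG): P0=(266.4170,54.4426), P1=(265.3958,38.9920), P2=(107.3783,182.0213), P3=(83.5730,165.4446); sampled at t=k/3. Machine vertices: (266.4170,136.8597) → (223.8492,111.2646) → (141.3302,50.7020) → (83.5730,25.8577). Open path.

**Shape 3** — `<path>` cubic bezier, stroke `#008000` → engrave (S269, F3391). Control points (SVG): P0=(107.9379,74.4466), P1=(84.9515,87.7803), P2=(265.6678,130.4618), P3=(276.2739,139.1017); sampled at t=k/3. Machine vertices: (107.9379,116.8557) → (139.0075,96.0872) → (222.8093,69.8399) → (276.2739,52.2006). Open path.

**Shape 4** — `<path>` regular polygon, stroke `#008000` → engrave (S269, F3391). Machine vertices: (35.3827,126.4616) → (34.2933,121.7335) → (30.1797,119.1606) → (25.4516,120.2500) → (22.8787,124.3636) → (23.9681,129.0917) → (28.0817,131.6646) → (32.8098,130.5752) → (35.3827,126.4616). Closed: final G1 returns to the first vertex.

**Shape 5** — `<path>` open polyline, stroke `#008000` → engrave (S269, F3391). Machine vertices: (75.8738,154.8532) → (92.7387,138.6087) → (354.5851,103.2095). Open path.

**Shape 6** — `<polygon>` regular polygon, stroke `#008000` → engrave (S269, F3391). Machine vertices: (99.4066,42.2893) → (108.2627,92.5668) → (156.2323,110.0359) → (195.3458,77.2275) → (186.4897,26.9500) → (138.5201,9.4809) → (99.4066,42.2893). Closed: final G1 returns to the first vertex.

; LightBurn 1.7.01
; GRBL device profile, absolute coords
G21
G90
G00 X272.6483 Y124.3746
M4 S269
G1 X122.7015 Y70.5077 F3391
G1 X205.2323 Y116.6416
G1 X246.2568 Y111.7321
G1 X272.6483 Y124.3746
G00 X266.4170 Y136.8597
M4 S269
G1 X223.8492 Y111.2646 F3391
G1 X141.3302 Y50.7020
G1 X83.5730 Y25.8577
G00 X107.9379 Y116.8557
M4 S269
G1 X139.0075 Y96.0872 F3391
G1 X222.8093 Y69.8399
G1 X276.2739 Y52.2006
G00 X35.3827 Y126.4616
M4 S269
G1 X34.2933 Y121.7335 F3391
G1 X30.1797 Y119.1606
G1 X25.4516 Y120.2500
G1 X22.8787 Y124.3636
G1 X23.9681 Y129.0917
G1 X28.0817 Y131.6646
G1 X32.8098 Y130.5752
G1 X35.3827 Y126.4616
G00 X75.8738 Y154.8532
M4 S269
G1 X92.7387 Y138.6087 F3391
G1 X354.5851 Y103.2095
G00 X99.4066 Y42.2893
M4 S269
G1 X108.2627 Y92.5668 F3391
G1 X156.2323 Y110.0359
G1 X195.3458 Y77.2275
G1 X186.4897 Y26.9500
G1 X138.5201 Y9.4809
G1 X99.4066 Y42.2893
M5
G00 X0.0000 Y0.0000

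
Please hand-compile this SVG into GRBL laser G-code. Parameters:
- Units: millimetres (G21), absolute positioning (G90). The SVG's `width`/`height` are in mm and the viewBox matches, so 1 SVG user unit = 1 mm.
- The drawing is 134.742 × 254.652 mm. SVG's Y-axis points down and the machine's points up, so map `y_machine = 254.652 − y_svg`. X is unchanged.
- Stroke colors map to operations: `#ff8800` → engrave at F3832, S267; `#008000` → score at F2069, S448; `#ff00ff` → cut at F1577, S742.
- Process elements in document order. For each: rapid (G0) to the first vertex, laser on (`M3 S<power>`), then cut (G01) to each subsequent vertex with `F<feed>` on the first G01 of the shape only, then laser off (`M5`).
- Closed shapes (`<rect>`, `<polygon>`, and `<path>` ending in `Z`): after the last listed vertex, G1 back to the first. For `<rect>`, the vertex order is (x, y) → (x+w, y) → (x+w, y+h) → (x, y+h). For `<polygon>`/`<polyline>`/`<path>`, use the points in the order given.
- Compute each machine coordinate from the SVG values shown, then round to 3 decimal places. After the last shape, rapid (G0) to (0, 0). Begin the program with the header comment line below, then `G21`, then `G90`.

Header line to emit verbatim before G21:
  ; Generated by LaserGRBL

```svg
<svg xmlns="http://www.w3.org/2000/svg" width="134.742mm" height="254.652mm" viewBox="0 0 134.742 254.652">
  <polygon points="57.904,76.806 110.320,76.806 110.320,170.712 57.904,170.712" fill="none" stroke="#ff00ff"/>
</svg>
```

; Generated by LaserGRBL
G21
G90
G0 X57.904 Y177.846
M3 S742
G01 X110.320 Y177.846 F1577
G01 X110.320 Y83.940
G01 X57.904 Y83.940
G01 X57.904 Y177.846
M5
G0 X0.000 Y0.000

Since the viewBox matches the mm dimensions, user units are millimetres directly. The only transform is the Y-flip y_m = 254.652 − y_svg.

Shape 1 is a rectangle drawn with `<polygon>`. Its stroke #ff00ff means cut at S742, F1577. After flipping Y the toolpath is (57.904,177.846) → (110.320,177.846) → (110.320,83.940) → (57.904,83.940) → (57.904,177.846), returning to the start.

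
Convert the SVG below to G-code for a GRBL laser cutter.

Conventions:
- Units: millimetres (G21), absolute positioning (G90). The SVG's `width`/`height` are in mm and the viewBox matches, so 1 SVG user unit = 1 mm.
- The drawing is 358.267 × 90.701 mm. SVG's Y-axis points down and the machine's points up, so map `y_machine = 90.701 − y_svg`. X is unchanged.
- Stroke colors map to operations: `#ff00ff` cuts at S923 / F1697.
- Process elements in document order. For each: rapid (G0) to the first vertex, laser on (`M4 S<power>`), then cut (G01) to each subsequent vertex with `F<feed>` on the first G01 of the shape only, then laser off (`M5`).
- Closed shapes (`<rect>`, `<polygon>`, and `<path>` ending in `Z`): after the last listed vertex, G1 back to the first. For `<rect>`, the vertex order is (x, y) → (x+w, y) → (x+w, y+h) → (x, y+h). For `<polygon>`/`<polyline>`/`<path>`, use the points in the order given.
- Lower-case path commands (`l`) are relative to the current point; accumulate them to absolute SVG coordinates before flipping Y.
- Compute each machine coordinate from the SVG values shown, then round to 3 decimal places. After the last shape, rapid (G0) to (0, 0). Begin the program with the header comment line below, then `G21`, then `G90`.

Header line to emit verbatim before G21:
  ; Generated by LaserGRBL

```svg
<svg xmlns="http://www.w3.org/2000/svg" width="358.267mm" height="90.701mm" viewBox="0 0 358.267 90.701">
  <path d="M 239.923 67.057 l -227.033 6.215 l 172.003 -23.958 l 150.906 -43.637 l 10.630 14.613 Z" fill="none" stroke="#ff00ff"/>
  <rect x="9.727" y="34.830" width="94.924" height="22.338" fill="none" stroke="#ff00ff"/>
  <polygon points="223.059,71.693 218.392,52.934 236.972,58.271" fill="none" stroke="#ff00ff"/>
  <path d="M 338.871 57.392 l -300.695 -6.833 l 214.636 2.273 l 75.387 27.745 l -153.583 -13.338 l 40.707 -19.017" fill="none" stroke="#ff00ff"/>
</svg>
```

Since the viewBox matches the mm dimensions, user units are millimetres directly. The only transform is the Y-flip y_m = 90.701 − y_svg.

Shape 1 is a closed polygon drawn with `<path>`. Its stroke #ff00ff means cut at S923, F1697. After flipping Y the toolpath is (239.923,23.644) → (12.890,17.429) → (184.893,41.387) → (335.799,85.024) → (346.429,70.411) → (239.923,23.644), returning to the start.

Shape 2 is a rectangle drawn with `<rect>`. Its stroke #ff00ff means cut at S923, F1697. After flipping Y the toolpath is (9.727,55.871) → (104.651,55.871) → (104.651,33.533) → (9.727,33.533) → (9.727,55.871), returning to the start.

Shape 3 is a regular polygon drawn with `<polygon>`. Its stroke #ff00ff means cut at S923, F1697. After flipping Y the toolpath is (223.059,19.008) → (218.392,37.767) → (236.972,32.430) → (223.059,19.008), returning to the start.

Shape 4 is a open polyline drawn with `<path>`. Its stroke #ff00ff means cut at S923, F1697. After flipping Y the toolpath is (338.871,33.309) → (38.176,40.142) → (252.812,37.869) → (328.199,10.124) → (174.616,23.462) → (215.323,42.479).

; Generated by LaserGRBL
G21
G90
G0 X239.923 Y23.644
M4 S923
G01 X12.890 Y17.429 F1697
G01 X184.893 Y41.387
G01 X335.799 Y85.024
G01 X346.429 Y70.411
G01 X239.923 Y23.644
M5
G0 X9.727 Y55.871
M4 S923
G01 X104.651 Y55.871 F1697
G01 X104.651 Y33.533
G01 X9.727 Y33.533
G01 X9.727 Y55.871
M5
G0 X223.059 Y19.008
M4 S923
G01 X218.392 Y37.767 F1697
G01 X236.972 Y32.430
G01 X223.059 Y19.008
M5
G0 X338.871 Y33.309
M4 S923
G01 X38.176 Y40.142 F1697
G01 X252.812 Y37.869
G01 X328.199 Y10.124
G01 X174.616 Y23.462
G01 X215.323 Y42.479
M5
G0 X0.000 Y0.000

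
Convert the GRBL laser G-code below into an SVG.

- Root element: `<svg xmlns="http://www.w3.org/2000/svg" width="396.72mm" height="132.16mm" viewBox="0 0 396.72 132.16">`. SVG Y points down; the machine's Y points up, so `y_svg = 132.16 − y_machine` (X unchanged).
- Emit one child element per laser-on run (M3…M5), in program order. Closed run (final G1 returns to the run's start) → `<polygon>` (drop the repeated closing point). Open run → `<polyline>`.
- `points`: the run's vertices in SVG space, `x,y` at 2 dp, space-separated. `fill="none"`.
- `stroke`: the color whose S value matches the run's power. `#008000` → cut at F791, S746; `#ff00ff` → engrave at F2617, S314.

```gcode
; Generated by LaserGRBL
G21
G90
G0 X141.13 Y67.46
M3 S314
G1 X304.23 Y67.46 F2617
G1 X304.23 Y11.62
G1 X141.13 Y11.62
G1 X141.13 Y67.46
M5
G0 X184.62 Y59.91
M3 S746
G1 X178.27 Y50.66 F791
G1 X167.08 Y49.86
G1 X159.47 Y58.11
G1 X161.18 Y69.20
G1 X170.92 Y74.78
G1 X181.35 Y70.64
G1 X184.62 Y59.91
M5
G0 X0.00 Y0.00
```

Each laser-on run becomes one SVG element. Flip Y back into SVG space with y_svg = 132.16 − y_machine.

Run 1: the run's S314 means `#ff00ff` (engrave). The run returns to its start, so emit a `<polygon>` with points (Y-flipped): 141.13,64.70 304.23,64.70 304.23,120.54 141.13,120.54.

Run 2: power S746 maps to stroke `#008000` (cut). The run returns to its start, so emit a `<polygon>` with points (Y-flipped): 184.62,72.25 178.27,81.50 167.08,82.30 159.47,74.05 161.18,62.96 170.92,57.38 181.35,61.52.

<svg xmlns="http://www.w3.org/2000/svg" width="396.72mm" height="132.16mm" viewBox="0 0 396.72 132.16">
  <polygon points="141.13,64.70 304.23,64.70 304.23,120.54 141.13,120.54" fill="none" stroke="#ff00ff"/>
  <polygon points="184.62,72.25 178.27,81.50 167.08,82.30 159.47,74.05 161.18,62.96 170.92,57.38 181.35,61.52" fill="none" stroke="#008000"/>
</svg>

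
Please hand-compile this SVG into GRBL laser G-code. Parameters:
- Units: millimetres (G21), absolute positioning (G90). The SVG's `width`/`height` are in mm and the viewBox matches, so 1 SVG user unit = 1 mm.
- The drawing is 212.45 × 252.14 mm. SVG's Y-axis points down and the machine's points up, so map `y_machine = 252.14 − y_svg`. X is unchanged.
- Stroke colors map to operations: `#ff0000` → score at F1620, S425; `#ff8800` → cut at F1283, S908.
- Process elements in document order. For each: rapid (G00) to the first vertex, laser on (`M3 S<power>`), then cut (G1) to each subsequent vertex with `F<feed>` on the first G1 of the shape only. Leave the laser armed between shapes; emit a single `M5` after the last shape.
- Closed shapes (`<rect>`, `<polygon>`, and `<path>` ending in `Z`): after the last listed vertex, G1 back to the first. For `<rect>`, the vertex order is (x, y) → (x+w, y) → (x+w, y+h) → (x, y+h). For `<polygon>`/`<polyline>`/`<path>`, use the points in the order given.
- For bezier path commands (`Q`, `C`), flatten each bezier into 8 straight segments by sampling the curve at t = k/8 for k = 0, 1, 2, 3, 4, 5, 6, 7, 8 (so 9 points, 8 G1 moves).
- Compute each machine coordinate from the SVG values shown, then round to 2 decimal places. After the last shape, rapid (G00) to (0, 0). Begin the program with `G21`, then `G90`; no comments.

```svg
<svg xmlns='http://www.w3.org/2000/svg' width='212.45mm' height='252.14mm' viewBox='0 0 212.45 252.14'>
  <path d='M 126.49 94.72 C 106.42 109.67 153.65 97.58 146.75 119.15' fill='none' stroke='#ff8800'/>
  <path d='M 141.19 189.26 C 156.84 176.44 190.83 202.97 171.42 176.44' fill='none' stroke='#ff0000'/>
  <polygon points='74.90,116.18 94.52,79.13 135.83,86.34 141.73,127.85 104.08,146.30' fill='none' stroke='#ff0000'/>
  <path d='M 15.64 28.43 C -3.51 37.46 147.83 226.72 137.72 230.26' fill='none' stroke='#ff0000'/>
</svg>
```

1 u = 1 mm; y_m = 252.14 − y.

[1] `<path>` cubic bezier, #ff8800→cut S908 F1283: (126.49,157.42) → (121.88,152.96) → (122.16,150.33) → (125.90,148.81) → (131.68,147.69) → (138.08,146.26) → (143.67,143.80) → (147.04,139.62) → (146.75,132.99)

[2] `<path>` cubic bezier, #ff0000→score S425 F1620: (141.19,62.88) → (147.78,66.02) → (155.25,66.56) → (162.75,65.57) → (169.45,64.15) → (174.51,63.37) → (177.09,64.31) → (176.34,68.06) → (171.42,75.70)

[3] `<polygon>` regular polygon, #ff0000→score S425 F1620: (74.90,135.96) → (94.52,173.01) → (135.83,165.80) → (141.73,124.29) → (104.08,105.84) → (74.90,135.96) (closed)

[4] `<path>` cubic bezier, #ff0000→score S425 F1620: (15.64,223.71) → (15.80,212.59) → (28.06,188.86) → (48.52,156.81) → (73.29,120.74) → (98.49,84.91) → (120.22,53.64) → (134.59,31.20) → (137.72,21.88)

G21
G90
G00 X126.49 Y157.42
M3 S908
G1 X121.88 Y152.96 F1283
G1 X122.16 Y150.33
G1 X125.90 Y148.81
G1 X131.68 Y147.69
G1 X138.08 Y146.26
G1 X143.67 Y143.80
G1 X147.04 Y139.62
G1 X146.75 Y132.99
G00 X141.19 Y62.88
M3 S425
G1 X147.78 Y66.02 F1620
G1 X155.25 Y66.56
G1 X162.75 Y65.57
G1 X169.45 Y64.15
G1 X174.51 Y63.37
G1 X177.09 Y64.31
G1 X176.34 Y68.06
G1 X171.42 Y75.70
G00 X74.90 Y135.96
M3 S425
G1 X94.52 Y173.01 F1620
G1 X135.83 Y165.80
G1 X141.73 Y124.29
G1 X104.08 Y105.84
G1 X74.90 Y135.96
G00 X15.64 Y223.71
M3 S425
G1 X15.80 Y212.59 F1620
G1 X28.06 Y188.86
G1 X48.52 Y156.81
G1 X73.29 Y120.74
G1 X98.49 Y84.91
G1 X120.22 Y53.64
G1 X134.59 Y31.20
G1 X137.72 Y21.88
M5
G00 X0.00 Y0.00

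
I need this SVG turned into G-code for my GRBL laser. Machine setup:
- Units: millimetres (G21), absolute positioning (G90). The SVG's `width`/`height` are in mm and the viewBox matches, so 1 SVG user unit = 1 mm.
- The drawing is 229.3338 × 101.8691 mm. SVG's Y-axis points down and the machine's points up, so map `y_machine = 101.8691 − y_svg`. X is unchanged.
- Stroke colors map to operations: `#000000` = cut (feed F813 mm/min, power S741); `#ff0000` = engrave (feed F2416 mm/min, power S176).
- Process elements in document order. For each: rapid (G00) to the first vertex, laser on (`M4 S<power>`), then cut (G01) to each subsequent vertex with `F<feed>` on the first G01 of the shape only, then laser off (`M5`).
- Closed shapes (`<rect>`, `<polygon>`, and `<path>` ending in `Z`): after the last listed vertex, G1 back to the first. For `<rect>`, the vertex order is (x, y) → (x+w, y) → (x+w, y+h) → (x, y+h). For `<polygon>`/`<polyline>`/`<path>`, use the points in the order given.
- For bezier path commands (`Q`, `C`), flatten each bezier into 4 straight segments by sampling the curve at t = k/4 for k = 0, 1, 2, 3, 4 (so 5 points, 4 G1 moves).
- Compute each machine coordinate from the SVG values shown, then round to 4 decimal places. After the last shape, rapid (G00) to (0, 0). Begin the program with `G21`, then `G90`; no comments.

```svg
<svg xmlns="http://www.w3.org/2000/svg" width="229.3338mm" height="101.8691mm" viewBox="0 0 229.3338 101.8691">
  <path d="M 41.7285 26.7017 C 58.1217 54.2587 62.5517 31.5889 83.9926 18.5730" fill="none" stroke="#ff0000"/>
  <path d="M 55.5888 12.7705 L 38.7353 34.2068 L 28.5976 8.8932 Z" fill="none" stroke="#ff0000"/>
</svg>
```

G21
G90
G00 X41.7285 Y75.1674
M4 S176
G01 X52.2330 Y62.9815 F2416
G01 X60.9677 Y64.0169
G01 X70.6487 Y72.6597
G01 X83.9926 Y83.2961
M5
G00 X55.5888 Y89.0986
M4 S176
G01 X38.7353 Y67.6623 F2416
G01 X28.5976 Y92.9759
G01 X55.5888 Y89.0986
M5
G00 X0.0000 Y0.0000

Since the viewBox matches the mm dimensions, user units are millimetres directly. The only transform is the Y-flip y_m = 101.8691 − y_svg.

Shape 1 is a cubic bezier drawn with `<path>`. Its stroke #ff0000 means engrave at S176, F2416. After flipping Y the toolpath is (41.7285,75.1674) → (52.2330,62.9815) → (60.9677,64.0169) → (70.6487,72.6597) → (83.9926,83.2961).

Shape 2 is a regular polygon drawn with `<path>`. Its stroke #ff0000 means engrave at S176, F2416. After flipping Y the toolpath is (55.5888,89.0986) → (38.7353,67.6623) → (28.5976,92.9759) → (55.5888,89.0986), returning to the start.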